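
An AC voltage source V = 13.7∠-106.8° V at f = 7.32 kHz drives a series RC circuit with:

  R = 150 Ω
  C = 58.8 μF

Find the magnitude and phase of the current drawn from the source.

Step 1 — Angular frequency: ω = 2π·f = 2π·7320 = 4.599e+04 rad/s.
Step 2 — Component impedances:
  R: Z = R = 150 Ω
  C: Z = 1/(jωC) = -j/(ω·C) = 0 - j0.3698 Ω
Step 3 — Series combination: Z_total = R + C = 150 - j0.3698 Ω = 150∠-0.1° Ω.
Step 4 — Source phasor: V = 13.7∠-106.8° V = -3.96 - j13.12 V.
Step 5 — Ohm's law: I = V / Z_total = (-3.96 - j13.12) / (150 - j0.3698) = -0.02618 - j0.0875 A.
Step 6 — Convert to polar: |I| = 0.09133 A, ∠I = -106.7°.

I = 0.09133∠-106.7° A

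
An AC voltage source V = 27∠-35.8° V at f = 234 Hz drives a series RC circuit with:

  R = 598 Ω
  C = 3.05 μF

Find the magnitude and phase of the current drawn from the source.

Step 1 — Angular frequency: ω = 2π·f = 2π·234 = 1470 rad/s.
Step 2 — Component impedances:
  R: Z = R = 598 Ω
  C: Z = 1/(jωC) = -j/(ω·C) = 0 - j223 Ω
Step 3 — Series combination: Z_total = R + C = 598 - j223 Ω = 638.2∠-20.5° Ω.
Step 4 — Source phasor: V = 27∠-35.8° V = 21.9 - j15.79 V.
Step 5 — Ohm's law: I = V / Z_total = (21.9 - j15.79) / (598 - j223) = 0.0408 - j0.0112 A.
Step 6 — Convert to polar: |I| = 0.0423 A, ∠I = -15.3°.

I = 0.0423∠-15.3° A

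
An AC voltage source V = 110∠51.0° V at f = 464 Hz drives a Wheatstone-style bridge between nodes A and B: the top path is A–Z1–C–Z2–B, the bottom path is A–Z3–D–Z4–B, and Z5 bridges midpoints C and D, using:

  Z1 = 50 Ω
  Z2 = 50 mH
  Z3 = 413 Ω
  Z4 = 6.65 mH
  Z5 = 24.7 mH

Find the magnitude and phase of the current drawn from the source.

Step 1 — Angular frequency: ω = 2π·f = 2π·464 = 2915 rad/s.
Step 2 — Component impedances:
  Z1: Z = R = 50 Ω
  Z2: Z = jωL = j·2915·0.05 = 0 + j145.8 Ω
  Z3: Z = R = 413 Ω
  Z4: Z = jωL = j·2915·0.00665 = 0 + j19.39 Ω
  Z5: Z = jωL = j·2915·0.0247 = 0 + j72.01 Ω
Step 3 — Bridge requires nodal analysis (the Z5 bridge couples midpoints C and D, so the two paths cannot be reduced to a simple series/parallel combination). Setting node B to ground and injecting 1 A at node A, the 3-node admittance system at A, C, D solves to V_A = Z_AB = 47.82 + j46.85 Ω = 66.95∠44.4° Ω.
Step 4 — Source phasor: V = 110∠51.0° V = 69.23 + j85.49 V.
Step 5 — Ohm's law: I = V / Z_total = (69.23 + j85.49) / (47.82 + j46.85) = 1.632 + j0.1885 A.
Step 6 — Convert to polar: |I| = 1.643 A, ∠I = 6.6°.

I = 1.643∠6.6° A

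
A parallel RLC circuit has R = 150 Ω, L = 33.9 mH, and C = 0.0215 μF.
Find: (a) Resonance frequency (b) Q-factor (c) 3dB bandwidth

Step 1 — Resonance: ω₀ = 1/√(LC) = 1/√(0.0339·2.15e-08) = 3.704e+04 rad/s.
Step 2 — f₀ = ω₀/(2π) = 5895 Hz.
Step 3 — Parallel Q: Q = R/(ω₀L) = 150/(3.704e+04·0.0339) = 0.1195.
Step 4 — Bandwidth: Δω = ω₀/Q = 3.101e+05 rad/s; BW = Δω/(2π) = 4.935e+04 Hz.

(a) f₀ = 5895 Hz  (b) Q = 0.1195  (c) BW = 4.935e+04 Hz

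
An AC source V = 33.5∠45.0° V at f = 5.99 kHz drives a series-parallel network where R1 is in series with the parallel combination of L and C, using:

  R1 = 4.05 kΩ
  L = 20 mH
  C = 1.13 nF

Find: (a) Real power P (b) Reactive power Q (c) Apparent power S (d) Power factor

Step 1 — Angular frequency: ω = 2π·f = 2π·5990 = 3.764e+04 rad/s.
Step 2 — Component impedances:
  R1: Z = R = 4050 Ω
  L: Z = jωL = j·3.764e+04·0.02 = 0 + j752.7 Ω
  C: Z = 1/(jωC) = -j/(ω·C) = 0 - j2.351e+04 Ω
Step 3 — Parallel branch: L || C = 1/(1/L + 1/C) = 0 + j777.6 Ω.
Step 4 — Series with R1: Z_total = R1 + (L || C) = 4050 + j777.6 Ω = 4124∠10.9° Ω.
Step 5 — Source phasor: V = 33.5∠45.0° V = 23.69 + j23.69 V.
Step 6 — Current: I = V / Z = 0.006724 + j0.004558 A = 0.008123∠34.1° A.
Step 7 — Complex power: S = V·I* = 0.2672 + j0.05131 VA.
Step 8 — Real power: P = Re(S) = 0.2672 W.
Step 9 — Reactive power: Q = Im(S) = 0.05131 VAR.
Step 10 — Apparent power: |S| = 0.2721 VA.
Step 11 — Power factor: PF = P/|S| = 0.9821 (lagging).

(a) P = 0.2672 W  (b) Q = 0.05131 VAR  (c) S = 0.2721 VA  (d) PF = 0.9821 (lagging)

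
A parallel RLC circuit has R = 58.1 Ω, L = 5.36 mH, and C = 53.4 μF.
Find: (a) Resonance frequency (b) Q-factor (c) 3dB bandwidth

Step 1 — Resonance: ω₀ = 1/√(LC) = 1/√(0.00536·5.34e-05) = 1869 rad/s.
Step 2 — f₀ = ω₀/(2π) = 297.5 Hz.
Step 3 — Parallel Q: Q = R/(ω₀L) = 58.1/(1869·0.00536) = 5.799.
Step 4 — Bandwidth: Δω = ω₀/Q = 322.3 rad/s; BW = Δω/(2π) = 51.3 Hz.

(a) f₀ = 297.5 Hz  (b) Q = 5.799  (c) BW = 51.3 Hz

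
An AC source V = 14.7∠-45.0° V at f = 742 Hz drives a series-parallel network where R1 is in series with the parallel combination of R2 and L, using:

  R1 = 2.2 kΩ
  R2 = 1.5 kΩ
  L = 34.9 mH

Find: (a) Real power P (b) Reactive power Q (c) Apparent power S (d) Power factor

Step 1 — Angular frequency: ω = 2π·f = 2π·742 = 4662 rad/s.
Step 2 — Component impedances:
  R1: Z = R = 2200 Ω
  R2: Z = R = 1500 Ω
  L: Z = jωL = j·4662·0.0349 = 0 + j162.7 Ω
Step 3 — Parallel branch: R2 || L = 1/(1/R2 + 1/L) = 17.44 + j160.8 Ω.
Step 4 — Series with R1: Z_total = R1 + (R2 || L) = 2217 + j160.8 Ω = 2223∠4.1° Ω.
Step 5 — Source phasor: V = 14.7∠-45.0° V = 10.39 - j10.39 V.
Step 6 — Current: I = V / Z = 0.004325 - j0.005001 A = 0.006612∠-49.1° A.
Step 7 — Complex power: S = V·I* = 0.09694 + j0.00703 VA.
Step 8 — Real power: P = Re(S) = 0.09694 W.
Step 9 — Reactive power: Q = Im(S) = 0.00703 VAR.
Step 10 — Apparent power: |S| = 0.09719 VA.
Step 11 — Power factor: PF = P/|S| = 0.9974 (lagging).

(a) P = 0.09694 W  (b) Q = 0.00703 VAR  (c) S = 0.09719 VA  (d) PF = 0.9974 (lagging)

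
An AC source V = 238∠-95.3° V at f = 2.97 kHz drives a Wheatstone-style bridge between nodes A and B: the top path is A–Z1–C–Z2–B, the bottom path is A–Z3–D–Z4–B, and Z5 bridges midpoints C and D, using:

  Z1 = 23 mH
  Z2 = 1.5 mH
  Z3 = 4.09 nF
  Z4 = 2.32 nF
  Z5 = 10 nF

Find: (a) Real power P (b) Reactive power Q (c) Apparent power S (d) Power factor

Step 1 — Angular frequency: ω = 2π·f = 2π·2970 = 1.866e+04 rad/s.
Step 2 — Component impedances:
  Z1: Z = jωL = j·1.866e+04·0.023 = 0 + j429.2 Ω
  Z2: Z = jωL = j·1.866e+04·0.0015 = 0 + j27.99 Ω
  Z3: Z = 1/(jωC) = -j/(ω·C) = 0 - j1.31e+04 Ω
  Z4: Z = 1/(jωC) = -j/(ω·C) = 0 - j2.31e+04 Ω
  Z5: Z = 1/(jωC) = -j/(ω·C) = 0 - j5359 Ω
Step 3 — Bridge requires nodal analysis (the Z5 bridge couples midpoints C and D, so the two paths cannot be reduced to a simple series/parallel combination). Setting node B to ground and injecting 1 A at node A, the 3-node admittance system at A, C, D solves to V_A = Z_AB = 0 + j468.3 Ω = 468.3∠90.0° Ω.
Step 4 — Source phasor: V = 238∠-95.3° V = -21.98 - j237 V.
Step 5 — Current: I = V / Z = -0.506 + j0.04694 A = 0.5082∠174.7° A.
Step 6 — Complex power: S = V·I* = 0 + j121 VA.
Step 7 — Real power: P = Re(S) = 0 W.
Step 8 — Reactive power: Q = Im(S) = 121 VAR.
Step 9 — Apparent power: |S| = 121 VA.
Step 10 — Power factor: PF = P/|S| = 0 (lagging).

(a) P = 0 W  (b) Q = 121 VAR  (c) S = 121 VA  (d) PF = 0 (lagging)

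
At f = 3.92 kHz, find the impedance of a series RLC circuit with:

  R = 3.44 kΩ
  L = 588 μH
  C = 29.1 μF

Step 1 — Angular frequency: ω = 2π·f = 2π·3920 = 2.463e+04 rad/s.
Step 2 — Component impedances:
  R: Z = R = 3440 Ω
  L: Z = jωL = j·2.463e+04·0.000588 = 0 + j14.48 Ω
  C: Z = 1/(jωC) = -j/(ω·C) = 0 - j1.395 Ω
Step 3 — Series combination: Z_total = R + L + C = 3440 + j13.09 Ω = 3440∠0.2° Ω.

Z = 3440 + j13.09 Ω = 3440∠0.2° Ω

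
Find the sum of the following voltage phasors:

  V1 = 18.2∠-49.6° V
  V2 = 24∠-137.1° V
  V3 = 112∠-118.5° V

Step 1 — Convert each phasor to rectangular form:
  V1 = 18.2·(cos(-49.6°) + j·sin(-49.6°)) = 11.8 - j13.86 V
  V2 = 24·(cos(-137.1°) + j·sin(-137.1°)) = -17.58 - j16.34 V
  V3 = 112·(cos(-118.5°) + j·sin(-118.5°)) = -53.44 - j98.43 V
Step 2 — Sum components: V_total = -59.23 - j128.6 V.
Step 3 — Convert to polar: |V_total| = 141.6 V, ∠V_total = -114.7°.

V_total = 141.6∠-114.7° V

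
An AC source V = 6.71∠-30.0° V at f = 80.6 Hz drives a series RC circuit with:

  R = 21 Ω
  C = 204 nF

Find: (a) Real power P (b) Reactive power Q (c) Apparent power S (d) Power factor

Step 1 — Angular frequency: ω = 2π·f = 2π·80.6 = 506.4 rad/s.
Step 2 — Component impedances:
  R: Z = R = 21 Ω
  C: Z = 1/(jωC) = -j/(ω·C) = 0 - j9680 Ω
Step 3 — Series combination: Z_total = R + C = 21 - j9680 Ω = 9680∠-89.9° Ω.
Step 4 — Source phasor: V = 6.71∠-30.0° V = 5.811 - j3.355 V.
Step 5 — Current: I = V / Z = 0.0003479 + j0.0005996 A = 0.0006932∠59.9° A.
Step 6 — Complex power: S = V·I* = 1.009e-05 - j0.004651 VA.
Step 7 — Real power: P = Re(S) = 1.009e-05 W.
Step 8 — Reactive power: Q = Im(S) = -0.004651 VAR.
Step 9 — Apparent power: |S| = 0.004651 VA.
Step 10 — Power factor: PF = P/|S| = 0.00217 (leading).

(a) P = 1.009e-05 W  (b) Q = -0.004651 VAR  (c) S = 0.004651 VA  (d) PF = 0.00217 (leading)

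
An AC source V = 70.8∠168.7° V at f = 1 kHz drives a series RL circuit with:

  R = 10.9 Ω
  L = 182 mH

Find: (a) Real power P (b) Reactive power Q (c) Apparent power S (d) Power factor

Step 1 — Angular frequency: ω = 2π·f = 2π·1000 = 6283 rad/s.
Step 2 — Component impedances:
  R: Z = R = 10.9 Ω
  L: Z = jωL = j·6283·0.182 = 0 + j1144 Ω
Step 3 — Series combination: Z_total = R + L = 10.9 + j1144 Ω = 1144∠89.5° Ω.
Step 4 — Source phasor: V = 70.8∠168.7° V = -69.43 + j13.87 V.
Step 5 — Current: I = V / Z = 0.01155 + j0.06082 A = 0.06191∠79.2° A.
Step 6 — Complex power: S = V·I* = 0.04178 + j4.383 VA.
Step 7 — Real power: P = Re(S) = 0.04178 W.
Step 8 — Reactive power: Q = Im(S) = 4.383 VAR.
Step 9 — Apparent power: |S| = 4.383 VA.
Step 10 — Power factor: PF = P/|S| = 0.009531 (lagging).

(a) P = 0.04178 W  (b) Q = 4.383 VAR  (c) S = 4.383 VA  (d) PF = 0.009531 (lagging)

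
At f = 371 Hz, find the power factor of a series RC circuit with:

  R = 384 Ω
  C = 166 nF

Step 1 — Angular frequency: ω = 2π·f = 2π·371 = 2331 rad/s.
Step 2 — Component impedances:
  R: Z = R = 384 Ω
  C: Z = 1/(jωC) = -j/(ω·C) = 0 - j2584 Ω
Step 3 — Series combination: Z_total = R + C = 384 - j2584 Ω = 2613∠-81.5° Ω.
Step 4 — Power factor: PF = cos(φ) = Re(Z)/|Z| = 384/2613 = 0.147.
Step 5 — Type: Im(Z) = -2584 ⇒ leading (phase φ = -81.5°).

PF = 0.147 (leading, φ = -81.5°)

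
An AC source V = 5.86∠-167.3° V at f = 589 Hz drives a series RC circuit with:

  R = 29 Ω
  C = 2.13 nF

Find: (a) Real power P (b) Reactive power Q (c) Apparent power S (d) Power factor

Step 1 — Angular frequency: ω = 2π·f = 2π·589 = 3701 rad/s.
Step 2 — Component impedances:
  R: Z = R = 29 Ω
  C: Z = 1/(jωC) = -j/(ω·C) = 0 - j1.269e+05 Ω
Step 3 — Series combination: Z_total = R + C = 29 - j1.269e+05 Ω = 1.269e+05∠-90.0° Ω.
Step 4 — Source phasor: V = 5.86∠-167.3° V = -5.717 - j1.288 V.
Step 5 — Current: I = V / Z = 1.014e-05 - j4.506e-05 A = 4.619e-05∠-77.3° A.
Step 6 — Complex power: S = V·I* = 6.188e-08 - j0.0002707 VA.
Step 7 — Real power: P = Re(S) = 6.188e-08 W.
Step 8 — Reactive power: Q = Im(S) = -0.0002707 VAR.
Step 9 — Apparent power: |S| = 0.0002707 VA.
Step 10 — Power factor: PF = P/|S| = 0.0002286 (leading).

(a) P = 6.188e-08 W  (b) Q = -0.0002707 VAR  (c) S = 0.0002707 VA  (d) PF = 0.0002286 (leading)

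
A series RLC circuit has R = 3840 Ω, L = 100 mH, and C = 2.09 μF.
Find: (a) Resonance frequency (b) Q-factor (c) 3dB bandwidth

Step 1 — Resonance: ω₀ = 1/√(LC) = 1/√(0.1·2.09e-06) = 2187 rad/s.
Step 2 — f₀ = ω₀/(2π) = 348.1 Hz.
Step 3 — Series Q: Q = ω₀L/R = 2187·0.1/3840 = 0.05696.
Step 4 — Bandwidth: Δω = ω₀/Q = 3.84e+04 rad/s; BW = Δω/(2π) = 6112 Hz.

(a) f₀ = 348.1 Hz  (b) Q = 0.05696  (c) BW = 6112 Hz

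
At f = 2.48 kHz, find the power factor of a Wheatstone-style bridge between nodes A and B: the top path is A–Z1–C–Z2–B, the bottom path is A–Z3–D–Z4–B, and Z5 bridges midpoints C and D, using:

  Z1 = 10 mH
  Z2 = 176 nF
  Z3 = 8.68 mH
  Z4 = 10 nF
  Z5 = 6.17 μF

Step 1 — Angular frequency: ω = 2π·f = 2π·2480 = 1.558e+04 rad/s.
Step 2 — Component impedances:
  Z1: Z = jωL = j·1.558e+04·0.01 = 0 + j155.8 Ω
  Z2: Z = 1/(jωC) = -j/(ω·C) = 0 - j364.6 Ω
  Z3: Z = jωL = j·1.558e+04·0.00868 = 0 + j135.3 Ω
  Z4: Z = 1/(jωC) = -j/(ω·C) = 0 - j6418 Ω
  Z5: Z = 1/(jωC) = -j/(ω·C) = 0 - j10.4 Ω
Step 3 — Bridge requires nodal analysis (the Z5 bridge couples midpoints C and D, so the two paths cannot be reduced to a simple series/parallel combination). Setting node B to ground and injecting 1 A at node A, the 3-node admittance system at A, C, D solves to V_A = Z_AB = 0 - j275.1 Ω = 275.1∠-90.0° Ω.
Step 4 — Power factor: PF = cos(φ) = Re(Z)/|Z| = -0/275.1 = -0.
Step 5 — Type: Im(Z) = -275.1 ⇒ leading (phase φ = -90.0°).

PF = -0 (leading, φ = -90.0°)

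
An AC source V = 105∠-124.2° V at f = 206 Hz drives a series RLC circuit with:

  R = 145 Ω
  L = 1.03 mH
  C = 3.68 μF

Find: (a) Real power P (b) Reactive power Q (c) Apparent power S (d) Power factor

Step 1 — Angular frequency: ω = 2π·f = 2π·206 = 1294 rad/s.
Step 2 — Component impedances:
  R: Z = R = 145 Ω
  L: Z = jωL = j·1294·0.00103 = 0 + j1.333 Ω
  C: Z = 1/(jωC) = -j/(ω·C) = 0 - j209.9 Ω
Step 3 — Series combination: Z_total = R + L + C = 145 - j208.6 Ω = 254.1∠-55.2° Ω.
Step 4 — Source phasor: V = 105∠-124.2° V = -59.02 - j86.84 V.
Step 5 — Current: I = V / Z = 0.1481 - j0.3859 A = 0.4133∠-69.0° A.
Step 6 — Complex power: S = V·I* = 24.77 - j35.63 VA.
Step 7 — Real power: P = Re(S) = 24.77 W.
Step 8 — Reactive power: Q = Im(S) = -35.63 VAR.
Step 9 — Apparent power: |S| = 43.4 VA.
Step 10 — Power factor: PF = P/|S| = 0.5707 (leading).

(a) P = 24.77 W  (b) Q = -35.63 VAR  (c) S = 43.4 VA  (d) PF = 0.5707 (leading)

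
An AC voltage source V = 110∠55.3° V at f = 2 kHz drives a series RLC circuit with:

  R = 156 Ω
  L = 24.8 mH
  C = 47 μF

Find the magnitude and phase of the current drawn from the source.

Step 1 — Angular frequency: ω = 2π·f = 2π·2000 = 1.257e+04 rad/s.
Step 2 — Component impedances:
  R: Z = R = 156 Ω
  L: Z = jωL = j·1.257e+04·0.0248 = 0 + j311.6 Ω
  C: Z = 1/(jωC) = -j/(ω·C) = 0 - j1.693 Ω
Step 3 — Series combination: Z_total = R + L + C = 156 + j310 Ω = 347∠63.3° Ω.
Step 4 — Source phasor: V = 110∠55.3° V = 62.62 + j90.44 V.
Step 5 — Ohm's law: I = V / Z_total = (62.62 + j90.44) / (156 + j310) = 0.3139 - j0.04403 A.
Step 6 — Convert to polar: |I| = 0.317 A, ∠I = -8.0°.

I = 0.317∠-8.0° A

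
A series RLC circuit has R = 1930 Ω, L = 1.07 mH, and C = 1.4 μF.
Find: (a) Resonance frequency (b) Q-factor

Step 1 — Resonance condition Im(Z)=0 gives ω₀ = 1/√(LC).
Step 2 — ω₀ = 1/√(0.00107·1.4e-06) = 2.584e+04 rad/s.
Step 3 — f₀ = ω₀/(2π) = 4112 Hz.
Step 4 — Series Q: Q = ω₀L/R = 2.584e+04·0.00107/1930 = 0.01432.

(a) f₀ = 4112 Hz  (b) Q = 0.01432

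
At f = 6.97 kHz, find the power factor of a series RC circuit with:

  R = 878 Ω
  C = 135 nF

Step 1 — Angular frequency: ω = 2π·f = 2π·6970 = 4.379e+04 rad/s.
Step 2 — Component impedances:
  R: Z = R = 878 Ω
  C: Z = 1/(jωC) = -j/(ω·C) = 0 - j169.1 Ω
Step 3 — Series combination: Z_total = R + C = 878 - j169.1 Ω = 894.1∠-10.9° Ω.
Step 4 — Power factor: PF = cos(φ) = Re(Z)/|Z| = 878/894.14 = 0.9819.
Step 5 — Type: Im(Z) = -169.1 ⇒ leading (phase φ = -10.9°).

PF = 0.9819 (leading, φ = -10.9°)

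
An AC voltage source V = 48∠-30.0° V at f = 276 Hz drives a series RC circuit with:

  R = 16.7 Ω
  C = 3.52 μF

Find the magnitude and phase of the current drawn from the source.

Step 1 — Angular frequency: ω = 2π·f = 2π·276 = 1734 rad/s.
Step 2 — Component impedances:
  R: Z = R = 16.7 Ω
  C: Z = 1/(jωC) = -j/(ω·C) = 0 - j163.8 Ω
Step 3 — Series combination: Z_total = R + C = 16.7 - j163.8 Ω = 164.7∠-84.2° Ω.
Step 4 — Source phasor: V = 48∠-30.0° V = 41.57 - j24 V.
Step 5 — Ohm's law: I = V / Z_total = (41.57 - j24) / (16.7 - j163.8) = 0.1706 + j0.2364 A.
Step 6 — Convert to polar: |I| = 0.2915 A, ∠I = 54.2°.

I = 0.2915∠54.2° A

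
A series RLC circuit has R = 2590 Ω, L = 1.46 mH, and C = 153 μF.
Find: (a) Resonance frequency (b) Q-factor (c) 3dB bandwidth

Step 1 — Resonance condition Im(Z)=0 gives ω₀ = 1/√(LC).
Step 2 — ω₀ = 1/√(0.00146·0.000153) = 2116 rad/s.
Step 3 — f₀ = ω₀/(2π) = 336.7 Hz.
Step 4 — Series Q: Q = ω₀L/R = 2116·0.00146/2590 = 0.001193.
Step 5 — 3dB bandwidth: Δω = ω₀/Q = 1.774e+06 rad/s; BW = Δω/(2π) = 2.823e+05 Hz.

(a) f₀ = 336.7 Hz  (b) Q = 0.001193  (c) BW = 2.823e+05 Hz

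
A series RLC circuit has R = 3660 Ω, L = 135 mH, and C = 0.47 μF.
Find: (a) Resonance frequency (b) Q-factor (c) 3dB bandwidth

Step 1 — Resonance condition Im(Z)=0 gives ω₀ = 1/√(LC).
Step 2 — ω₀ = 1/√(0.135·4.7e-07) = 3970 rad/s.
Step 3 — f₀ = ω₀/(2π) = 631.8 Hz.
Step 4 — Series Q: Q = ω₀L/R = 3970·0.135/3660 = 0.1464.
Step 5 — 3dB bandwidth: Δω = ω₀/Q = 2.711e+04 rad/s; BW = Δω/(2π) = 4315 Hz.

(a) f₀ = 631.8 Hz  (b) Q = 0.1464  (c) BW = 4315 Hz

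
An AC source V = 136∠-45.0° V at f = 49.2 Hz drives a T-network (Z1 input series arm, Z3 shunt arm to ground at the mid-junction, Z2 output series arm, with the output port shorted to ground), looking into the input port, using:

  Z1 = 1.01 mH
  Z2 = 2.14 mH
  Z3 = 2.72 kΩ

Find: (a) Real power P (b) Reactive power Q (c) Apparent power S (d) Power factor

Step 1 — Angular frequency: ω = 2π·f = 2π·49.2 = 309.1 rad/s.
Step 2 — Component impedances:
  Z1: Z = jωL = j·309.1·0.00101 = 0 + j0.3122 Ω
  Z2: Z = jωL = j·309.1·0.00214 = 0 + j0.6615 Ω
  Z3: Z = R = 2720 Ω
Step 3 — With the output port shorted to ground, the output series arm Z2 runs from the junction to ground; the shunt arm Z3 also runs from the junction to ground. They appear in parallel: Z3 || Z2 = 0.0001609 + j0.6615 Ω.
Step 4 — Series with input arm Z1: Z_in = Z1 + (Z3 || Z2) = 0.0001609 + j0.9738 Ω = 0.9738∠90.0° Ω.
Step 5 — Source phasor: V = 136∠-45.0° V = 96.17 - j96.17 V.
Step 6 — Current: I = V / Z = -98.74 - j98.77 A = 139.7∠-135.0° A.
Step 7 — Complex power: S = V·I* = 3.138 + j1.899e+04 VA.
Step 8 — Real power: P = Re(S) = 3.138 W.
Step 9 — Reactive power: Q = Im(S) = 1.899e+04 VAR.
Step 10 — Apparent power: |S| = 1.899e+04 VA.
Step 11 — Power factor: PF = P/|S| = 0.0001652 (lagging).

(a) P = 3.138 W  (b) Q = 1.899e+04 VAR  (c) S = 1.899e+04 VA  (d) PF = 0.0001652 (lagging)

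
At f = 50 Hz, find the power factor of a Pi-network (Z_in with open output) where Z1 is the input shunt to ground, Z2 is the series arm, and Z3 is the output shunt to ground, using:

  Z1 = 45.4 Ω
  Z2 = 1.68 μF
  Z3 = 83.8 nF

Step 1 — Angular frequency: ω = 2π·f = 2π·50 = 314.2 rad/s.
Step 2 — Component impedances:
  Z1: Z = R = 45.4 Ω
  Z2: Z = 1/(jωC) = -j/(ω·C) = 0 - j1895 Ω
  Z3: Z = 1/(jωC) = -j/(ω·C) = 0 - j3.798e+04 Ω
Step 3 — With open output, the series arm Z2 and the output shunt Z3 appear in series to ground: Z2 + Z3 = 0 - j3.988e+04 Ω.
Step 4 — Parallel with input shunt Z1: Z_in = Z1 || (Z2 + Z3) = 45.4 - j0.05169 Ω = 45.4∠-0.1° Ω.
Step 5 — Power factor: PF = cos(φ) = Re(Z)/|Z| = 45.4/45.4 = 1.
Step 6 — Type: Im(Z) = -0.05169 ⇒ leading (phase φ = -0.1°).

PF = 1 (leading, φ = -0.1°)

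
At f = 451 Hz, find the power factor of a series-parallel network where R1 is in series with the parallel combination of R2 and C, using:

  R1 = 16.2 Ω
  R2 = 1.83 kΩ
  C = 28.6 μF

Step 1 — Angular frequency: ω = 2π·f = 2π·451 = 2834 rad/s.
Step 2 — Component impedances:
  R1: Z = R = 16.2 Ω
  R2: Z = R = 1830 Ω
  C: Z = 1/(jωC) = -j/(ω·C) = 0 - j12.34 Ω
Step 3 — Parallel branch: R2 || C = 1/(1/R2 + 1/C) = 0.08319 - j12.34 Ω.
Step 4 — Series with R1: Z_total = R1 + (R2 || C) = 16.28 - j12.34 Ω = 20.43∠-37.2° Ω.
Step 5 — Power factor: PF = cos(φ) = Re(Z)/|Z| = 16.283/20.43 = 0.797.
Step 6 — Type: Im(Z) = -12.34 ⇒ leading (phase φ = -37.2°).

PF = 0.797 (leading, φ = -37.2°)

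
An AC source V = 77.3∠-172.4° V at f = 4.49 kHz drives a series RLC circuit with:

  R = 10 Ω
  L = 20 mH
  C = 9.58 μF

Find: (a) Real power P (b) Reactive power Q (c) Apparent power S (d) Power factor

Step 1 — Angular frequency: ω = 2π·f = 2π·4490 = 2.821e+04 rad/s.
Step 2 — Component impedances:
  R: Z = R = 10 Ω
  L: Z = jωL = j·2.821e+04·0.02 = 0 + j564.2 Ω
  C: Z = 1/(jωC) = -j/(ω·C) = 0 - j3.7 Ω
Step 3 — Series combination: Z_total = R + L + C = 10 + j560.5 Ω = 560.6∠89.0° Ω.
Step 4 — Source phasor: V = 77.3∠-172.4° V = -76.62 - j10.22 V.
Step 5 — Current: I = V / Z = -0.02067 + j0.1363 A = 0.1379∠98.6° A.
Step 6 — Complex power: S = V·I* = 0.1901 + j10.66 VA.
Step 7 — Real power: P = Re(S) = 0.1901 W.
Step 8 — Reactive power: Q = Im(S) = 10.66 VAR.
Step 9 — Apparent power: |S| = 10.66 VA.
Step 10 — Power factor: PF = P/|S| = 0.01784 (lagging).

(a) P = 0.1901 W  (b) Q = 10.66 VAR  (c) S = 10.66 VA  (d) PF = 0.01784 (lagging)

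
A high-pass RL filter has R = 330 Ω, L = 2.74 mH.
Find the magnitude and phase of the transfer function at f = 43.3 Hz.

Step 1 — Angular frequency: ω = 2π·43.3 = 272.1 rad/s.
Step 2 — Transfer function: H(jω) = jωL/(R + jωL).
Step 3 — Numerator jωL = j·0.7454; denominator R + jωL = 330 + j0.7454.
Step 4 — H = 5.103e-06 + j0.002259.
Step 5 — Magnitude: |H| = 0.002259 (-52.9 dB); phase: φ = 89.9°.

|H| = 0.002259 (-52.9 dB), φ = 89.9°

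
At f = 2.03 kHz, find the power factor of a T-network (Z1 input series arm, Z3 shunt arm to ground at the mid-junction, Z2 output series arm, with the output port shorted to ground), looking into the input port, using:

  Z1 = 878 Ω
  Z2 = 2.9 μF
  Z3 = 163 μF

Step 1 — Angular frequency: ω = 2π·f = 2π·2030 = 1.275e+04 rad/s.
Step 2 — Component impedances:
  Z1: Z = R = 878 Ω
  Z2: Z = 1/(jωC) = -j/(ω·C) = 0 - j27.03 Ω
  Z3: Z = 1/(jωC) = -j/(ω·C) = 0 - j0.481 Ω
Step 3 — With the output port shorted to ground, the output series arm Z2 runs from the junction to ground; the shunt arm Z3 also runs from the junction to ground. They appear in parallel: Z3 || Z2 = 0 - j0.4726 Ω.
Step 4 — Series with input arm Z1: Z_in = Z1 + (Z3 || Z2) = 878 - j0.4726 Ω = 878∠-0.0° Ω.
Step 5 — Power factor: PF = cos(φ) = Re(Z)/|Z| = 878/878 = 1.
Step 6 — Type: Im(Z) = -0.4726 ⇒ leading (phase φ = -0.0°).

PF = 1 (leading, φ = -0.0°)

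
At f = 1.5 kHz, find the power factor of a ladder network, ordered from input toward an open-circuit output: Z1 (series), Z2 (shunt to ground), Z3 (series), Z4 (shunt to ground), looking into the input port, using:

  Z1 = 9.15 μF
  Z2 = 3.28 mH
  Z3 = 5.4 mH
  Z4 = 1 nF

Step 1 — Angular frequency: ω = 2π·f = 2π·1500 = 9425 rad/s.
Step 2 — Component impedances:
  Z1: Z = 1/(jωC) = -j/(ω·C) = 0 - j11.6 Ω
  Z2: Z = jωL = j·9425·0.00328 = 0 + j30.91 Ω
  Z3: Z = jωL = j·9425·0.0054 = 0 + j50.89 Ω
  Z4: Z = 1/(jωC) = -j/(ω·C) = 0 - j1.061e+05 Ω
Step 3 — Ladder network (open output): work backward from the far end, alternating series and parallel combinations. Z_in = 0 + j19.33 Ω = 19.33∠90.0° Ω.
Step 4 — Power factor: PF = cos(φ) = Re(Z)/|Z| = 0/19.33 = 0.
Step 5 — Type: Im(Z) = 19.33 ⇒ lagging (phase φ = 90.0°).

PF = 0 (lagging, φ = 90.0°)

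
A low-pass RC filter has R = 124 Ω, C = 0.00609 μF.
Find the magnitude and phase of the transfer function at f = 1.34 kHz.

Step 1 — Angular frequency: ω = 2π·1340 = 8419 rad/s.
Step 2 — Transfer function: H(jω) = 1/(1 + jωRC).
Step 3 — Denominator: 1 + jωRC = 1 + j·8419·124·6.09e-09 = 1 + j0.006358.
Step 4 — H = 1 - j0.006358.
Step 5 — Magnitude: |H| = 1 (-0.0 dB); phase: φ = -0.4°.

|H| = 1 (-0.0 dB), φ = -0.4°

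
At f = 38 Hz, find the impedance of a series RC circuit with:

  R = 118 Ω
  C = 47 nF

Step 1 — Angular frequency: ω = 2π·f = 2π·38 = 238.8 rad/s.
Step 2 — Component impedances:
  R: Z = R = 118 Ω
  C: Z = 1/(jωC) = -j/(ω·C) = 0 - j8.911e+04 Ω
Step 3 — Series combination: Z_total = R + C = 118 - j8.911e+04 Ω = 8.911e+04∠-89.9° Ω.

Z = 118 - j8.911e+04 Ω = 8.911e+04∠-89.9° Ω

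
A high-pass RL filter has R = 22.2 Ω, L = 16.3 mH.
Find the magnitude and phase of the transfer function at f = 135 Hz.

Step 1 — Angular frequency: ω = 2π·135 = 848.2 rad/s.
Step 2 — Transfer function: H(jω) = jωL/(R + jωL).
Step 3 — Numerator jωL = j·13.83; denominator R + jωL = 22.2 + j13.83.
Step 4 — H = 0.2795 + j0.4487.
Step 5 — Magnitude: |H| = 0.5287 (-5.5 dB); phase: φ = 58.1°.

|H| = 0.5287 (-5.5 dB), φ = 58.1°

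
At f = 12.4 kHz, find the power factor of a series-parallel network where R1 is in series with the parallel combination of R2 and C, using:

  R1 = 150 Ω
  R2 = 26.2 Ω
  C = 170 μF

Step 1 — Angular frequency: ω = 2π·f = 2π·1.24e+04 = 7.791e+04 rad/s.
Step 2 — Component impedances:
  R1: Z = R = 150 Ω
  R2: Z = R = 26.2 Ω
  C: Z = 1/(jωC) = -j/(ω·C) = 0 - j0.0755 Ω
Step 3 — Parallel branch: R2 || C = 1/(1/R2 + 1/C) = 0.0002176 - j0.0755 Ω.
Step 4 — Series with R1: Z_total = R1 + (R2 || C) = 150 - j0.0755 Ω = 150∠-0.0° Ω.
Step 5 — Power factor: PF = cos(φ) = Re(Z)/|Z| = 150/150 = 1.
Step 6 — Type: Im(Z) = -0.0755 ⇒ leading (phase φ = -0.0°).

PF = 1 (leading, φ = -0.0°)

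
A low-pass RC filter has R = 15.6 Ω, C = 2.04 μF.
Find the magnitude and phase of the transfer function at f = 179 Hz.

Step 1 — Angular frequency: ω = 2π·179 = 1125 rad/s.
Step 2 — Transfer function: H(jω) = 1/(1 + jωRC).
Step 3 — Denominator: 1 + jωRC = 1 + j·1125·15.6·2.04e-06 = 1 + j0.03579.
Step 4 — H = 0.9987 - j0.03575.
Step 5 — Magnitude: |H| = 0.9994 (-0.0 dB); phase: φ = -2.0°.

|H| = 0.9994 (-0.0 dB), φ = -2.0°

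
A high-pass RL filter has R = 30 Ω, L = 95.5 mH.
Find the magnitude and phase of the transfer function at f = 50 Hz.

Step 1 — Angular frequency: ω = 2π·50 = 314.2 rad/s.
Step 2 — Transfer function: H(jω) = jωL/(R + jωL).
Step 3 — Numerator jωL = j·30; denominator R + jωL = 30 + j30.
Step 4 — H = 0.5 + j0.5.
Step 5 — Magnitude: |H| = 0.7071 (-3.0 dB); phase: φ = 45.0°.

|H| = 0.7071 (-3.0 dB), φ = 45.0°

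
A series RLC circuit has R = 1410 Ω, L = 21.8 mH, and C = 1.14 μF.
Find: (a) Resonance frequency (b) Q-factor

Step 1 — Resonance condition Im(Z)=0 gives ω₀ = 1/√(LC).
Step 2 — ω₀ = 1/√(0.0218·1.14e-06) = 6343 rad/s.
Step 3 — f₀ = ω₀/(2π) = 1010 Hz.
Step 4 — Series Q: Q = ω₀L/R = 6343·0.0218/1410 = 0.09807.

(a) f₀ = 1010 Hz  (b) Q = 0.09807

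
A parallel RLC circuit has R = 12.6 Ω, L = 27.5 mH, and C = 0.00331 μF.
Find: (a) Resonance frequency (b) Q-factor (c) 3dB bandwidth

Step 1 — Resonance: ω₀ = 1/√(LC) = 1/√(0.0275·3.31e-09) = 1.048e+05 rad/s.
Step 2 — f₀ = ω₀/(2π) = 1.668e+04 Hz.
Step 3 — Parallel Q: Q = R/(ω₀L) = 12.6/(1.048e+05·0.0275) = 0.004371.
Step 4 — Bandwidth: Δω = ω₀/Q = 2.398e+07 rad/s; BW = Δω/(2π) = 3.816e+06 Hz.

(a) f₀ = 1.668e+04 Hz  (b) Q = 0.004371  (c) BW = 3.816e+06 Hz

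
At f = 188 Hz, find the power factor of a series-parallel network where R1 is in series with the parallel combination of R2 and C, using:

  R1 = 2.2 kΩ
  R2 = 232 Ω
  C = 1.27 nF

Step 1 — Angular frequency: ω = 2π·f = 2π·188 = 1181 rad/s.
Step 2 — Component impedances:
  R1: Z = R = 2200 Ω
  R2: Z = R = 232 Ω
  C: Z = 1/(jωC) = -j/(ω·C) = 0 - j6.666e+05 Ω
Step 3 — Parallel branch: R2 || C = 1/(1/R2 + 1/C) = 232 - j0.08075 Ω.
Step 4 — Series with R1: Z_total = R1 + (R2 || C) = 2432 - j0.08075 Ω = 2432∠-0.0° Ω.
Step 5 — Power factor: PF = cos(φ) = Re(Z)/|Z| = 2432/2432 = 1.
Step 6 — Type: Im(Z) = -0.08075 ⇒ leading (phase φ = -0.0°).

PF = 1 (leading, φ = -0.0°)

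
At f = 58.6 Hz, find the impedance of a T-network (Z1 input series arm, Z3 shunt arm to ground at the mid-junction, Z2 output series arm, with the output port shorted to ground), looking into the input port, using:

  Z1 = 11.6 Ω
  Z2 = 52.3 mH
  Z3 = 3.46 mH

Step 1 — Angular frequency: ω = 2π·f = 2π·58.6 = 368.2 rad/s.
Step 2 — Component impedances:
  Z1: Z = R = 11.6 Ω
  Z2: Z = jωL = j·368.2·0.0523 = 0 + j19.26 Ω
  Z3: Z = jωL = j·368.2·0.00346 = 0 + j1.274 Ω
Step 3 — With the output port shorted to ground, the output series arm Z2 runs from the junction to ground; the shunt arm Z3 also runs from the junction to ground. They appear in parallel: Z3 || Z2 = 0 + j1.195 Ω.
Step 4 — Series with input arm Z1: Z_in = Z1 + (Z3 || Z2) = 11.6 + j1.195 Ω = 11.66∠5.9° Ω.

Z = 11.6 + j1.195 Ω = 11.66∠5.9° Ω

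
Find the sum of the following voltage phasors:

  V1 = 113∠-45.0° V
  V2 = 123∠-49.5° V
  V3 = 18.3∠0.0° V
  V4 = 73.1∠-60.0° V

Step 1 — Convert each phasor to rectangular form:
  V1 = 113·(cos(-45.0°) + j·sin(-45.0°)) = 79.9 - j79.9 V
  V2 = 123·(cos(-49.5°) + j·sin(-49.5°)) = 79.88 - j93.53 V
  V3 = 18.3·(cos(0.0°) + j·sin(0.0°)) = 18.3 V
  V4 = 73.1·(cos(-60.0°) + j·sin(-60.0°)) = 36.55 - j63.31 V
Step 2 — Sum components: V_total = 214.6 - j236.7 V.
Step 3 — Convert to polar: |V_total| = 319.6 V, ∠V_total = -47.8°.

V_total = 319.6∠-47.8° V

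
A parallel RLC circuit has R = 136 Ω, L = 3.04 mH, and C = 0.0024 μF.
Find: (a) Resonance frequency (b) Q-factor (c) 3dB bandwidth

Step 1 — Resonance: ω₀ = 1/√(LC) = 1/√(0.00304·2.4e-09) = 3.702e+05 rad/s.
Step 2 — f₀ = ω₀/(2π) = 5.892e+04 Hz.
Step 3 — Parallel Q: Q = R/(ω₀L) = 136/(3.702e+05·0.00304) = 0.1208.
Step 4 — Bandwidth: Δω = ω₀/Q = 3.064e+06 rad/s; BW = Δω/(2π) = 4.876e+05 Hz.

(a) f₀ = 5.892e+04 Hz  (b) Q = 0.1208  (c) BW = 4.876e+05 Hz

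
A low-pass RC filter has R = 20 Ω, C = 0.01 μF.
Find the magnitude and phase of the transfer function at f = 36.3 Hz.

Step 1 — Angular frequency: ω = 2π·36.3 = 228.1 rad/s.
Step 2 — Transfer function: H(jω) = 1/(1 + jωRC).
Step 3 — Denominator: 1 + jωRC = 1 + j·228.1·20·1e-08 = 1 + j4.562e-05.
Step 4 — H = 1 - j4.562e-05.
Step 5 — Magnitude: |H| = 1 (-0.0 dB); phase: φ = -0.0°.

|H| = 1 (-0.0 dB), φ = -0.0°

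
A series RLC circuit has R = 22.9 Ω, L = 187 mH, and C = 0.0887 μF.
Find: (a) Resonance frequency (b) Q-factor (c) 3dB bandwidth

Step 1 — Resonance: ω₀ = 1/√(LC) = 1/√(0.187·8.87e-08) = 7765 rad/s.
Step 2 — f₀ = ω₀/(2π) = 1236 Hz.
Step 3 — Series Q: Q = ω₀L/R = 7765·0.187/22.9 = 63.41.
Step 4 — Bandwidth: Δω = ω₀/Q = 122.5 rad/s; BW = Δω/(2π) = 19.49 Hz.

(a) f₀ = 1236 Hz  (b) Q = 63.41  (c) BW = 19.49 Hz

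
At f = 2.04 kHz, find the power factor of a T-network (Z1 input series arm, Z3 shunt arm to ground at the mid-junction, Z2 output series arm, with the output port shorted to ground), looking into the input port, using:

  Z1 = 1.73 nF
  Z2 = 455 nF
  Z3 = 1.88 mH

Step 1 — Angular frequency: ω = 2π·f = 2π·2040 = 1.282e+04 rad/s.
Step 2 — Component impedances:
  Z1: Z = 1/(jωC) = -j/(ω·C) = 0 - j4.51e+04 Ω
  Z2: Z = 1/(jωC) = -j/(ω·C) = 0 - j171.5 Ω
  Z3: Z = jωL = j·1.282e+04·0.00188 = 0 + j24.1 Ω
Step 3 — With the output port shorted to ground, the output series arm Z2 runs from the junction to ground; the shunt arm Z3 also runs from the junction to ground. They appear in parallel: Z3 || Z2 = 0 + j28.04 Ω.
Step 4 — Series with input arm Z1: Z_in = Z1 + (Z3 || Z2) = 0 - j4.507e+04 Ω = 4.507e+04∠-90.0° Ω.
Step 5 — Power factor: PF = cos(φ) = Re(Z)/|Z| = 0/4.507e+04 = 0.
Step 6 — Type: Im(Z) = -4.507e+04 ⇒ leading (phase φ = -90.0°).

PF = 0 (leading, φ = -90.0°)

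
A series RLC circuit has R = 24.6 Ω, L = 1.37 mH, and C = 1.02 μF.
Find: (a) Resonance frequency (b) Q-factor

Step 1 — Resonance condition Im(Z)=0 gives ω₀ = 1/√(LC).
Step 2 — ω₀ = 1/√(0.00137·1.02e-06) = 2.675e+04 rad/s.
Step 3 — f₀ = ω₀/(2π) = 4258 Hz.
Step 4 — Series Q: Q = ω₀L/R = 2.675e+04·0.00137/24.6 = 1.49.

(a) f₀ = 4258 Hz  (b) Q = 1.49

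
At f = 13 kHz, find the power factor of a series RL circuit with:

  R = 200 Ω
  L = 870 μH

Step 1 — Angular frequency: ω = 2π·f = 2π·1.3e+04 = 8.168e+04 rad/s.
Step 2 — Component impedances:
  R: Z = R = 200 Ω
  L: Z = jωL = j·8.168e+04·0.00087 = 0 + j71.06 Ω
Step 3 — Series combination: Z_total = R + L = 200 + j71.06 Ω = 212.2∠19.6° Ω.
Step 4 — Power factor: PF = cos(φ) = Re(Z)/|Z| = 200/212.25 = 0.9423.
Step 5 — Type: Im(Z) = 71.06 ⇒ lagging (phase φ = 19.6°).

PF = 0.9423 (lagging, φ = 19.6°)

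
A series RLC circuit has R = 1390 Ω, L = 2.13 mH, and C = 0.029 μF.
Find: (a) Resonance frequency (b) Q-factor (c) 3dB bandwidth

Step 1 — Resonance: ω₀ = 1/√(LC) = 1/√(0.00213·2.9e-08) = 1.272e+05 rad/s.
Step 2 — f₀ = ω₀/(2π) = 2.025e+04 Hz.
Step 3 — Series Q: Q = ω₀L/R = 1.272e+05·0.00213/1390 = 0.195.
Step 4 — Bandwidth: Δω = ω₀/Q = 6.526e+05 rad/s; BW = Δω/(2π) = 1.039e+05 Hz.

(a) f₀ = 2.025e+04 Hz  (b) Q = 0.195  (c) BW = 1.039e+05 Hz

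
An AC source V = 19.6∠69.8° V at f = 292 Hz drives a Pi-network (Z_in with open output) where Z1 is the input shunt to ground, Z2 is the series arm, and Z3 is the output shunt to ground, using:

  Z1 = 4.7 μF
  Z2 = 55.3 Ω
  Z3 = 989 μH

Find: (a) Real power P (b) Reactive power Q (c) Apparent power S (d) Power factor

Step 1 — Angular frequency: ω = 2π·f = 2π·292 = 1835 rad/s.
Step 2 — Component impedances:
  Z1: Z = 1/(jωC) = -j/(ω·C) = 0 - j116 Ω
  Z2: Z = R = 55.3 Ω
  Z3: Z = jωL = j·1835·0.000989 = 0 + j1.815 Ω
Step 3 — With open output, the series arm Z2 and the output shunt Z3 appear in series to ground: Z2 + Z3 = 55.3 + j1.815 Ω.
Step 4 — Parallel with input shunt Z1: Z_in = Z1 || (Z2 + Z3) = 46.22 - j20.55 Ω = 50.59∠-24.0° Ω.
Step 5 — Source phasor: V = 19.6∠69.8° V = 6.768 + j18.39 V.
Step 6 — Current: I = V / Z = -0.02546 + j0.3866 A = 0.3875∠93.8° A.
Step 7 — Complex power: S = V·I* = 6.939 - j3.085 VA.
Step 8 — Real power: P = Re(S) = 6.939 W.
Step 9 — Reactive power: Q = Im(S) = -3.085 VAR.
Step 10 — Apparent power: |S| = 7.594 VA.
Step 11 — Power factor: PF = P/|S| = 0.9138 (leading).

(a) P = 6.939 W  (b) Q = -3.085 VAR  (c) S = 7.594 VA  (d) PF = 0.9138 (leading)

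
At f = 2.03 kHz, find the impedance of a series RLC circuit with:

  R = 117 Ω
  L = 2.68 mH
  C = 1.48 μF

Step 1 — Angular frequency: ω = 2π·f = 2π·2030 = 1.275e+04 rad/s.
Step 2 — Component impedances:
  R: Z = R = 117 Ω
  L: Z = jωL = j·1.275e+04·0.00268 = 0 + j34.18 Ω
  C: Z = 1/(jωC) = -j/(ω·C) = 0 - j52.97 Ω
Step 3 — Series combination: Z_total = R + L + C = 117 - j18.79 Ω = 118.5∠-9.1° Ω.

Z = 117 - j18.79 Ω = 118.5∠-9.1° Ω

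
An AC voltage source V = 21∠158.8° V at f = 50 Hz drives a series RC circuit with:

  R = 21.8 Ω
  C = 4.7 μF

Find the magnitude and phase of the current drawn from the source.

Step 1 — Angular frequency: ω = 2π·f = 2π·50 = 314.2 rad/s.
Step 2 — Component impedances:
  R: Z = R = 21.8 Ω
  C: Z = 1/(jωC) = -j/(ω·C) = 0 - j677.3 Ω
Step 3 — Series combination: Z_total = R + C = 21.8 - j677.3 Ω = 677.6∠-88.2° Ω.
Step 4 — Source phasor: V = 21∠158.8° V = -19.58 + j7.594 V.
Step 5 — Ohm's law: I = V / Z_total = (-19.58 + j7.594) / (21.8 - j677.3) = -0.01213 - j0.02852 A.
Step 6 — Convert to polar: |I| = 0.03099 A, ∠I = -113.0°.

I = 0.03099∠-113.0° A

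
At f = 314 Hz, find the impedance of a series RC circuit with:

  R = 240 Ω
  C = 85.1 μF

Step 1 — Angular frequency: ω = 2π·f = 2π·314 = 1973 rad/s.
Step 2 — Component impedances:
  R: Z = R = 240 Ω
  C: Z = 1/(jωC) = -j/(ω·C) = 0 - j5.956 Ω
Step 3 — Series combination: Z_total = R + C = 240 - j5.956 Ω = 240.1∠-1.4° Ω.

Z = 240 - j5.956 Ω = 240.1∠-1.4° Ω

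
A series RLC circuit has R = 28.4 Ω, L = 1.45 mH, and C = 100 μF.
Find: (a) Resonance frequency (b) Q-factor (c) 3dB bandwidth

Step 1 — Resonance condition Im(Z)=0 gives ω₀ = 1/√(LC).
Step 2 — ω₀ = 1/√(0.00145·0.0001) = 2626 rad/s.
Step 3 — f₀ = ω₀/(2π) = 418 Hz.
Step 4 — Series Q: Q = ω₀L/R = 2626·0.00145/28.4 = 0.1341.
Step 5 — 3dB bandwidth: Δω = ω₀/Q = 1.959e+04 rad/s; BW = Δω/(2π) = 3117 Hz.

(a) f₀ = 418 Hz  (b) Q = 0.1341  (c) BW = 3117 Hz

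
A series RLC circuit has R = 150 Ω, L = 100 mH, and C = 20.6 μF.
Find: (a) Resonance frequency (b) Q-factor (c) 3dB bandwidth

Step 1 — Resonance condition Im(Z)=0 gives ω₀ = 1/√(LC).
Step 2 — ω₀ = 1/√(0.1·2.06e-05) = 696.7 rad/s.
Step 3 — f₀ = ω₀/(2π) = 110.9 Hz.
Step 4 — Series Q: Q = ω₀L/R = 696.7·0.1/150 = 0.4645.
Step 5 — 3dB bandwidth: Δω = ω₀/Q = 1500 rad/s; BW = Δω/(2π) = 238.7 Hz.

(a) f₀ = 110.9 Hz  (b) Q = 0.4645  (c) BW = 238.7 Hz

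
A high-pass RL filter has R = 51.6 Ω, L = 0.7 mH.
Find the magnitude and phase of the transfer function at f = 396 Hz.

Step 1 — Angular frequency: ω = 2π·396 = 2488 rad/s.
Step 2 — Transfer function: H(jω) = jωL/(R + jωL).
Step 3 — Numerator jωL = j·1.742; denominator R + jωL = 51.6 + j1.742.
Step 4 — H = 0.001138 + j0.03372.
Step 5 — Magnitude: |H| = 0.03373 (-29.4 dB); phase: φ = 88.1°.

|H| = 0.03373 (-29.4 dB), φ = 88.1°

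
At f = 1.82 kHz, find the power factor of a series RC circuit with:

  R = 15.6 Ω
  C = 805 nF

Step 1 — Angular frequency: ω = 2π·f = 2π·1820 = 1.144e+04 rad/s.
Step 2 — Component impedances:
  R: Z = R = 15.6 Ω
  C: Z = 1/(jωC) = -j/(ω·C) = 0 - j108.6 Ω
Step 3 — Series combination: Z_total = R + C = 15.6 - j108.6 Ω = 109.7∠-81.8° Ω.
Step 4 — Power factor: PF = cos(φ) = Re(Z)/|Z| = 15.6/109.75 = 0.1421.
Step 5 — Type: Im(Z) = -108.6 ⇒ leading (phase φ = -81.8°).

PF = 0.1421 (leading, φ = -81.8°)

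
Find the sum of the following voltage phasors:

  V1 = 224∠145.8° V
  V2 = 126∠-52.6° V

Step 1 — Convert each phasor to rectangular form:
  V1 = 224·(cos(145.8°) + j·sin(145.8°)) = -185.3 + j125.9 V
  V2 = 126·(cos(-52.6°) + j·sin(-52.6°)) = 76.53 - j100.1 V
Step 2 — Sum components: V_total = -108.7 + j25.81 V.
Step 3 — Convert to polar: |V_total| = 111.8 V, ∠V_total = 166.6°.

V_total = 111.8∠166.6° V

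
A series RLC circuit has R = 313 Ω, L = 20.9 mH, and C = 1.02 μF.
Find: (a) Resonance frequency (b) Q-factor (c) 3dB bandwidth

Step 1 — Resonance condition Im(Z)=0 gives ω₀ = 1/√(LC).
Step 2 — ω₀ = 1/√(0.0209·1.02e-06) = 6849 rad/s.
Step 3 — f₀ = ω₀/(2π) = 1090 Hz.
Step 4 — Series Q: Q = ω₀L/R = 6849·0.0209/313 = 0.4573.
Step 5 — 3dB bandwidth: Δω = ω₀/Q = 1.498e+04 rad/s; BW = Δω/(2π) = 2384 Hz.

(a) f₀ = 1090 Hz  (b) Q = 0.4573  (c) BW = 2384 Hz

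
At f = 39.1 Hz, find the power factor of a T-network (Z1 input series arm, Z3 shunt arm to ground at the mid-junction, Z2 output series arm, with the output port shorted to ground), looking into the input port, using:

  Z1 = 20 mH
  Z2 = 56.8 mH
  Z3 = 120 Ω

Step 1 — Angular frequency: ω = 2π·f = 2π·39.1 = 245.7 rad/s.
Step 2 — Component impedances:
  Z1: Z = jωL = j·245.7·0.02 = 0 + j4.913 Ω
  Z2: Z = jωL = j·245.7·0.0568 = 0 + j13.95 Ω
  Z3: Z = R = 120 Ω
Step 3 — With the output port shorted to ground, the output series arm Z2 runs from the junction to ground; the shunt arm Z3 also runs from the junction to ground. They appear in parallel: Z3 || Z2 = 1.601 + j13.77 Ω.
Step 4 — Series with input arm Z1: Z_in = Z1 + (Z3 || Z2) = 1.601 + j18.68 Ω = 18.75∠85.1° Ω.
Step 5 — Power factor: PF = cos(φ) = Re(Z)/|Z| = 1.601/18.75 = 0.08539.
Step 6 — Type: Im(Z) = 18.68 ⇒ lagging (phase φ = 85.1°).

PF = 0.08539 (lagging, φ = 85.1°)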